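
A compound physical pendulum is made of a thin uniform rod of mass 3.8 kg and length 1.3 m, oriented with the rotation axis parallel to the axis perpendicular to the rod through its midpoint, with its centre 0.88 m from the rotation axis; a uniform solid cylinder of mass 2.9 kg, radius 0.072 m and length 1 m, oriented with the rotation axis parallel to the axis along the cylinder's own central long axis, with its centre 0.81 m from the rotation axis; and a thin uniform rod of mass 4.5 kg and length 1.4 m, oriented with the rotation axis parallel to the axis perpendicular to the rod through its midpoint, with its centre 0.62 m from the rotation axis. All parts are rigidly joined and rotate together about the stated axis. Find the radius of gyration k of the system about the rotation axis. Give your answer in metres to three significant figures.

Thin rod: I_cm = (1/12)ML² = (1/12)(3.8)(1.3)² = 0.53517 kg m^2; centre at d = 0.88 m, so I = I_cm + Md² gives I = 0.53517 + (3.8)(0.88)² = 3.4779 kg m^2.
Solid cylinder: I_cm = (1/2)MR² = (1/2)(2.9)(0.072)² = 0.0075168 kg m^2; centre at d = 0.81 m, so I = I_cm + Md² gives I = 0.0075168 + (2.9)(0.81)² = 1.9102 kg m^2.
Thin rod: I_cm = (1/12)ML² = (1/12)(4.5)(1.4)² = 0.735 kg m^2; centre at d = 0.62 m, so I = I_cm + Md² gives I = 0.735 + (4.5)(0.62)² = 2.4648 kg m^2.
Total I = 7.8529 kg m^2; total mass M = 11.2 kg.
k = √(I/M) = √(7.8529/11.2) = 0.83735 m.

0.837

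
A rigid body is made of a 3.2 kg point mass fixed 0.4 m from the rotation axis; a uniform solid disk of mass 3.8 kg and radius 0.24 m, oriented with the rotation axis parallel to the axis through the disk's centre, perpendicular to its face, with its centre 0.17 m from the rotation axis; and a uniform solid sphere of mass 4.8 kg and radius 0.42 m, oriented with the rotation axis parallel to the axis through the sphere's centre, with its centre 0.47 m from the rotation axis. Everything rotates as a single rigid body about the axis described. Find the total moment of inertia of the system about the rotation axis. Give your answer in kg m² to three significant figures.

2.13

Point mass: I_cm = 0; centre at d = 0.4 m, so the parallel axis theorem gives I = 0 + (3.2)(0.4)² = 0.512 kg m².
Solid disk: I_cm = (1/2)MR² = (1/2)(3.8)(0.24)² = 0.10944 kg m²; centre at d = 0.17 m, so the parallel axis theorem gives I = 0.10944 + (3.8)(0.17)² = 0.21926 kg m².
Solid sphere: I_cm = (2/5)MR² = (2/5)(4.8)(0.42)² = 0.33869 kg m²; centre at d = 0.47 m, so the parallel axis theorem gives I = 0.33869 + (4.8)(0.47)² = 1.399 kg m².
Total I = 0.512 + 0.21926 + 1.399 = 2.1303 kg m².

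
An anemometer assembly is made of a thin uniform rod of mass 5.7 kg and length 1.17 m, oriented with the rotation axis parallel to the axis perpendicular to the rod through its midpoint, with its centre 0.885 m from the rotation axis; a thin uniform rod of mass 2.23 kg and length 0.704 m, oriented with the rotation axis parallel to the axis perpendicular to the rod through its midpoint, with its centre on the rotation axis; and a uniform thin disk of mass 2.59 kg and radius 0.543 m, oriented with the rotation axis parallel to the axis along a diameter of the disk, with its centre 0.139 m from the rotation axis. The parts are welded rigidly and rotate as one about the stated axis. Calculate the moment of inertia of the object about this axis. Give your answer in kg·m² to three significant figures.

5.45

Thin rod: I_cm = (1/12)ML² = (1/12)(5.7)(1.17)² = 0.65023 kg·m²; centre at d = 0.885 m, so I = I_cm + Md² gives I = 0.65023 + (5.7)(0.885)² = 5.1146 kg·m².
Thin rod: I_cm = (1/12)ML² = (1/12)(2.23)(0.704)² = 0.092102 kg·m²; axis through the centre, so I = 0.092102 kg·m².
Thin disk: I_cm = (1/4)MR² = (1/4)(2.59)(0.543)² = 0.19091 kg·m²; centre at d = 0.139 m, so I = I_cm + Md² gives I = 0.19091 + (2.59)(0.139)² = 0.24096 kg·m².
Total I = 5.1146 + 0.092102 + 0.24096 = 5.4477 kg·m².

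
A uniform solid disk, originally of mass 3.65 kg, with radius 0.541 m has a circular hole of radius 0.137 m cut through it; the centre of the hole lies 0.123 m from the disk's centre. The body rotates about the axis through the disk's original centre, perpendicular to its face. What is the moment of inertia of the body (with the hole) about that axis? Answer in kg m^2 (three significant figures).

Unpierced body about its centre: I₀ = (1/2)MR² = (1/2)(3.65)(0.541)² = 0.53414 kg m^2.
The removed disk has mass m = M·(r/R)² = (3.65)(0.137/0.541)² = 0.23407 kg (same uniform areal density).
Its moment of inertia about the rotation axis (parallel-axis theorem): I_hole = (1/2)mr² + md² = (1/2)(0.23407)(0.137)² + (0.23407)(0.123)² = 0.0057378 kg m^2.
Treating the hole as negative mass, I = I₀ − I_hole = 0.53414 − 0.0057378 = 0.52841 kg m^2.

0.528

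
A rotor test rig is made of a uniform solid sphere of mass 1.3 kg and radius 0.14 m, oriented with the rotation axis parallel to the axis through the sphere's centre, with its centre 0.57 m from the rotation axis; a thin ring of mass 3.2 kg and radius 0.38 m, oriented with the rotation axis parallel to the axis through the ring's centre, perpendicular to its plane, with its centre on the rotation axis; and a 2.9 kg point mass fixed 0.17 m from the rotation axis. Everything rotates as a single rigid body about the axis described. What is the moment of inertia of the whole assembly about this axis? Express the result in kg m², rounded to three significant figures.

0.978

Solid sphere: I_cm = (2/5)MR² = (2/5)(1.3)(0.14)² = 0.010192 kg m²; centre at d = 0.57 m, so I = I_cm + Md² gives I = 0.010192 + (1.3)(0.57)² = 0.43256 kg m².
Thin ring: I_cm = MR² = (3.2)(0.38)² = 0.46208 kg m²; axis through the centre, so I = 0.46208 kg m².
Point mass: I_cm = 0; centre at d = 0.17 m, so I = I_cm + Md² gives I = 0 + (2.9)(0.17)² = 0.08381 kg m².
Total I = 0.43256 + 0.46208 + 0.08381 = 0.97845 kg m².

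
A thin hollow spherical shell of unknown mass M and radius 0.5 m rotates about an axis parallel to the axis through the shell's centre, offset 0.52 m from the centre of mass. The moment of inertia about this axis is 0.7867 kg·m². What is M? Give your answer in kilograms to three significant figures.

I = I_cm + Md² = (2/3)MR² + Md² = M·[0.666667·(0.5)² + (0.52)²] = M·0.43707.
So M = 0.7867 / 0.43707 = 1.8 kg.

1.80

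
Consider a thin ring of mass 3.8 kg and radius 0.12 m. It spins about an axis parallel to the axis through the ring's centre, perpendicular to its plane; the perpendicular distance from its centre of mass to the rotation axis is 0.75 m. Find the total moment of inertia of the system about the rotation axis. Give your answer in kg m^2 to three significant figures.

2.19

I_cm = MR² = (3.8)(0.12)² = 0.05472 kg m^2; centre at d = 0.75 m, so I = I_cm + Md² gives I = 0.05472 + (3.8)(0.75)² = 2.1922 kg m^2.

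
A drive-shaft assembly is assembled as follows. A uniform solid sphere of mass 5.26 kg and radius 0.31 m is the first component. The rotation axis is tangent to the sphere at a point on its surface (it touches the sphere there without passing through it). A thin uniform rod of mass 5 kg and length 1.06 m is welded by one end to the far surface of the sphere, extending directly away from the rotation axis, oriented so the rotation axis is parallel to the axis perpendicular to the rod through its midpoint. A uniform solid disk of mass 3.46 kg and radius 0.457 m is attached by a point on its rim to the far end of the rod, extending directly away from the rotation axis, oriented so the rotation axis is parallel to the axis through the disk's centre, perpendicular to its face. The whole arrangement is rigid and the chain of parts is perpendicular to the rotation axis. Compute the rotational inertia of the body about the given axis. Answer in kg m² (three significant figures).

Solid sphere: I_cm = (2/5)MR² = (2/5)(5.26)(0.31)² = 0.20219 kg m²; centre at d = 0.31 m, so I = I_cm + Md² gives I = 0.20219 + (5.26)(0.31)² = 0.70768 kg m².
Thin rod: I_cm = (1/12)ML² = (1/12)(5)(1.06)² = 0.46817 kg m²; centre at d = 0.31 + 0.31 + 0.53 = 1.15 m, so I = I_cm + Md² gives I = 0.46817 + (5)(1.15)² = 7.0807 kg m².
Solid disk: I_cm = (1/2)MR² = (1/2)(3.46)(0.457)² = 0.36131 kg m²; centre at d = 0.31 + 0.31 + 0.53 + 0.53 + 0.457 = 2.137 m, so I = I_cm + Md² gives I = 0.36131 + (3.46)(2.137)² = 16.162 kg m².
Total I = 0.70768 + 7.0807 + 16.162 = 23.951 kg m².

24.0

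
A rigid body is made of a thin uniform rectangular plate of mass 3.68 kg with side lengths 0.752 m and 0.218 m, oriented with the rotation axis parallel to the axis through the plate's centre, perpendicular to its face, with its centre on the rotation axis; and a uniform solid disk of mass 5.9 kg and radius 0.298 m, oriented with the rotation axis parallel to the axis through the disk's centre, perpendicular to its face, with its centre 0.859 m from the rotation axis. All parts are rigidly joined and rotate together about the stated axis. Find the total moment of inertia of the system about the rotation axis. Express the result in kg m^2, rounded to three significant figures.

Rectangular plate: I_cm = (1/12)M(a²+b²) = (1/12)(3.68)[(0.752)² + (0.218)²] = 0.188 kg m^2; axis through the centre, so I = 0.188 kg m^2.
Solid disk: I_cm = (1/2)MR² = (1/2)(5.9)(0.298)² = 0.26197 kg m^2; centre at d = 0.859 m, so the parallel axis theorem gives I = 0.26197 + (5.9)(0.859)² = 4.6155 kg m^2.
Total I = 0.188 + 4.6155 = 4.8035 kg m^2.

4.80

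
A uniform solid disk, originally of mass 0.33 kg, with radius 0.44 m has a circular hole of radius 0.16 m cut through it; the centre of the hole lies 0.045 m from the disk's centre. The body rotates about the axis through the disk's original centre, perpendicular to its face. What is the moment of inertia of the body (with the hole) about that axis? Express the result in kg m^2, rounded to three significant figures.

Unpierced body about its centre: I₀ = (1/2)MR² = (1/2)(0.33)(0.44)² = 0.031944 kg m^2.
The removed disk has mass m = M·(r/R)² = (0.33)(0.16/0.44)² = 0.043636 kg (same uniform areal density).
Its moment of inertia about the rotation axis (parallel-axis theorem): I_hole = (1/2)mr² + md² = (1/2)(0.043636)(0.16)² + (0.043636)(0.045)² = 0.00064691 kg m^2.
Treating the hole as negative mass, I = I₀ − I_hole = 0.031944 − 0.00064691 = 0.031297 kg m^2.

0.0313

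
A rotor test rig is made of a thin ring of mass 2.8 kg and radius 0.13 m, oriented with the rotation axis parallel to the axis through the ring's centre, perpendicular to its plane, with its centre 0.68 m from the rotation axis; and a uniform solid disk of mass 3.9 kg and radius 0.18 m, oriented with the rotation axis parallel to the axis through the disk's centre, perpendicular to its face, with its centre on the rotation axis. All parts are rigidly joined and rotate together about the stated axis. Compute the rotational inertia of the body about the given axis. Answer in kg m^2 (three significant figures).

Thin ring: I_cm = MR² = (2.8)(0.13)² = 0.04732 kg m^2; centre at d = 0.68 m, so I = I_cm + Md² gives I = 0.04732 + (2.8)(0.68)² = 1.342 kg m^2.
Solid disk: I_cm = (1/2)MR² = (1/2)(3.9)(0.18)² = 0.06318 kg m^2; axis through the centre, so I = 0.06318 kg m^2.
Total I = 1.342 + 0.06318 = 1.4052 kg m^2.

1.41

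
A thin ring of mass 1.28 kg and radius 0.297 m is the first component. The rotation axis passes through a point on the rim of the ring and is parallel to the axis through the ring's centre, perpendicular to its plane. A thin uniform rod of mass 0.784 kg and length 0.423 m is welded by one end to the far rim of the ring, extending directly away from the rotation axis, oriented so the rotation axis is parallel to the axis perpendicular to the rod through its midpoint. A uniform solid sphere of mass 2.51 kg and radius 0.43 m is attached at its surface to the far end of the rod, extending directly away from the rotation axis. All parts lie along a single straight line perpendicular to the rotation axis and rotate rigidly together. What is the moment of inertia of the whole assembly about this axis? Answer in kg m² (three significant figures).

6.19

Thin ring: I_cm = MR² = (1.28)(0.297)² = 0.11291 kg m²; centre at d = 0.297 m, so I = I_cm + Md² gives I = 0.11291 + (1.28)(0.297)² = 0.22582 kg m².
Thin rod: I_cm = (1/12)ML² = (1/12)(0.784)(0.423)² = 0.01169 kg m²; centre at d = 0.297 + 0.297 + 0.2115 = 0.8055 m, so I = I_cm + Md² gives I = 0.01169 + (0.784)(0.8055)² = 0.52037 kg m².
Solid sphere: I_cm = (2/5)MR² = (2/5)(2.51)(0.43)² = 0.18564 kg m²; centre at d = 0.297 + 0.297 + 0.2115 + 0.2115 + 0.43 = 1.447 m, so I = I_cm + Md² gives I = 0.18564 + (2.51)(1.447)² = 5.4411 kg m².
Total I = 0.22582 + 0.52037 + 5.4411 = 6.1873 kg m².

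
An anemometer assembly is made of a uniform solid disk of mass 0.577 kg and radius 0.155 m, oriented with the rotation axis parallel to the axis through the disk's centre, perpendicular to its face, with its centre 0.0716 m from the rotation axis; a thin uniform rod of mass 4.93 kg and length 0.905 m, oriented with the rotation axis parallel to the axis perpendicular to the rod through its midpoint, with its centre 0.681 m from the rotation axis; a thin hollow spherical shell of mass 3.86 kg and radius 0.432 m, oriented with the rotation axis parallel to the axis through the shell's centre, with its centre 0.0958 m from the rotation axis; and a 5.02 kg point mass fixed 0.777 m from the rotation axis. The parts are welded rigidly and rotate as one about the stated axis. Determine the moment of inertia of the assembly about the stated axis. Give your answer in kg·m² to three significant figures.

Solid disk: I_cm = (1/2)MR² = (1/2)(0.577)(0.155)² = 0.0069312 kg·m²; centre at d = 0.0716 m, so the parallel axis theorem gives I = 0.0069312 + (0.577)(0.0716)² = 0.0098892 kg·m².
Thin rod: I_cm = (1/12)ML² = (1/12)(4.93)(0.905)² = 0.33648 kg·m²; centre at d = 0.681 m, so the parallel axis theorem gives I = 0.33648 + (4.93)(0.681)² = 2.6228 kg·m².
Spherical shell: I_cm = (2/3)MR² = (2/3)(3.86)(0.432)² = 0.48025 kg·m²; centre at d = 0.0958 m, so the parallel axis theorem gives I = 0.48025 + (3.86)(0.0958)² = 0.51567 kg·m².
Point mass: I_cm = 0; centre at d = 0.777 m, so the parallel axis theorem gives I = 0 + (5.02)(0.777)² = 3.0307 kg·m².
Total I = 0.0098892 + 2.6228 + 0.51567 + 3.0307 = 6.1791 kg·m².

6.18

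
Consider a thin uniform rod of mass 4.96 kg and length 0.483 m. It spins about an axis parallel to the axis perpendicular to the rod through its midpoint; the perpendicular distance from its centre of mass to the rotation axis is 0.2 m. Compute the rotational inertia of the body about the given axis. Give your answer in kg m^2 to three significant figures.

0.295

I_cm = (1/12)ML² = (1/12)(4.96)(0.483)² = 0.096426 kg m^2; centre at d = 0.2 m, so I = I_cm + Md² gives I = 0.096426 + (4.96)(0.2)² = 0.29483 kg m^2.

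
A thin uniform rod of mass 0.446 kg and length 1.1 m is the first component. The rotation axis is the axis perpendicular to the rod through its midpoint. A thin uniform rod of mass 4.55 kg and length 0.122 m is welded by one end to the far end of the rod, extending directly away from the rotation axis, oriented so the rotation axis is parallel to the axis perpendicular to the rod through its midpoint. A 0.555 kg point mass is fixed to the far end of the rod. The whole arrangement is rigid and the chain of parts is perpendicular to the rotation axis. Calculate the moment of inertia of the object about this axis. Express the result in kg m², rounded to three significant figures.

Thin rod: I_cm = (1/12)ML² = (1/12)(0.446)(1.1)² = 0.044972 kg m²; axis through the centre, so I = 0.044972 kg m².
Thin rod: I_cm = (1/12)ML² = (1/12)(4.55)(0.122)² = 0.0056435 kg m²; centre at d = 0.55 + 0.061 = 0.611 m, so the parallel axis theorem gives I = 0.0056435 + (4.55)(0.611)² = 1.7043 kg m².
Point mass: I_cm = 0; centre at d = 0.55 + 0.061 + 0.061 = 0.672 m, so the parallel axis theorem gives I = 0 + (0.555)(0.672)² = 0.25063 kg m².
Total I = 0.044972 + 1.7043 + 0.25063 = 1.9999 kg m².

2.00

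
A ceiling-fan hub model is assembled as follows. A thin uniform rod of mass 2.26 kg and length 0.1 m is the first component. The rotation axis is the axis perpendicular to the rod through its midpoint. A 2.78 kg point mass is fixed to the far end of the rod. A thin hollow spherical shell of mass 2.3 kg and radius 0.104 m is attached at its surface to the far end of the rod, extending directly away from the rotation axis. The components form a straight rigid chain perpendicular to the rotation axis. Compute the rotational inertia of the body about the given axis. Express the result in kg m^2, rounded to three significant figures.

0.0800

Thin rod: I_cm = (1/12)ML² = (1/12)(2.26)(0.1)² = 0.0018833 kg m^2; axis through the centre, so I = 0.0018833 kg m^2.
Point mass: I_cm = 0; centre at d = 0.05 m, so the parallel axis theorem gives I = 0 + (2.78)(0.05)² = 0.00695 kg m^2.
Spherical shell: I_cm = (2/3)MR² = (2/3)(2.3)(0.104)² = 0.016585 kg m^2; centre at d = 0.05 + 0.104 = 0.154 m, so the parallel axis theorem gives I = 0.016585 + (2.3)(0.154)² = 0.071131 kg m^2.
Total I = 0.0018833 + 0.00695 + 0.071131 = 0.079965 kg m^2.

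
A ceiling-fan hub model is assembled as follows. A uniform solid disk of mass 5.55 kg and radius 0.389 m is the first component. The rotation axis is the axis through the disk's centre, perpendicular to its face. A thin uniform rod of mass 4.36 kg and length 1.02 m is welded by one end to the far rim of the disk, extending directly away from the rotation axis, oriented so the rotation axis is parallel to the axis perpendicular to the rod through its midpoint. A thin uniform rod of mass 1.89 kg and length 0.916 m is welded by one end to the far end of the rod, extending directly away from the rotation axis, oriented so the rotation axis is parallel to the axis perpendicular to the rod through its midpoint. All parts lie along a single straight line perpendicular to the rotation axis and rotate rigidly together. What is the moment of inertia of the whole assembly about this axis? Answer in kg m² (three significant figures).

Solid disk: I_cm = (1/2)MR² = (1/2)(5.55)(0.389)² = 0.41992 kg m²; axis through the centre, so I = 0.41992 kg m².
Thin rod: I_cm = (1/12)ML² = (1/12)(4.36)(1.02)² = 0.37801 kg m²; centre at d = 0.389 + 0.51 = 0.899 m, so I = I_cm + Md² gives I = 0.37801 + (4.36)(0.899)² = 3.9018 kg m².
Thin rod: I_cm = (1/12)ML² = (1/12)(1.89)(0.916)² = 0.13215 kg m²; centre at d = 0.389 + 0.51 + 0.51 + 0.458 = 1.867 m, so I = I_cm + Md² gives I = 0.13215 + (1.89)(1.867)² = 6.7201 kg m².
Total I = 0.41992 + 3.9018 + 6.7201 = 11.042 kg m².

11.0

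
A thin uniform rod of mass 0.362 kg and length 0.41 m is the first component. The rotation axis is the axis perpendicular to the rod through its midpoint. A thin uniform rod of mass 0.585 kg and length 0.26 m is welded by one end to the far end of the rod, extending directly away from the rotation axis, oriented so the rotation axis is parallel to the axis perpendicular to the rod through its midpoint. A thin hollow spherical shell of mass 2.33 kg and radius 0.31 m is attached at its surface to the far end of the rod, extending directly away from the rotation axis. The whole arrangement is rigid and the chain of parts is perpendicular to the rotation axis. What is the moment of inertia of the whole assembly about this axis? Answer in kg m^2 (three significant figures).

1.62

Thin rod: I_cm = (1/12)ML² = (1/12)(0.362)(0.41)² = 0.005071 kg m^2; axis through the centre, so I = 0.005071 kg m^2.
Thin rod: I_cm = (1/12)ML² = (1/12)(0.585)(0.26)² = 0.0032955 kg m^2; centre at d = 0.205 + 0.13 = 0.335 m, so the parallel axis theorem gives I = 0.0032955 + (0.585)(0.335)² = 0.068947 kg m^2.
Spherical shell: I_cm = (2/3)MR² = (2/3)(2.33)(0.31)² = 0.14928 kg m^2; centre at d = 0.205 + 0.13 + 0.13 + 0.31 = 0.775 m, so the parallel axis theorem gives I = 0.14928 + (2.33)(0.775)² = 1.5487 kg m^2.
Total I = 0.005071 + 0.068947 + 1.5487 = 1.6227 kg m^2.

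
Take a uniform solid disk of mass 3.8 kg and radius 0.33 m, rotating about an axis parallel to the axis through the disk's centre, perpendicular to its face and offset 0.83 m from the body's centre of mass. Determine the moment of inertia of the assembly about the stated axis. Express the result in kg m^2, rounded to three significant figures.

2.82

I_cm = (1/2)MR² = (1/2)(3.8)(0.33)² = 0.20691 kg m^2; centre at d = 0.83 m, so the parallel axis theorem gives I = 0.20691 + (3.8)(0.83)² = 2.8247 kg m^2.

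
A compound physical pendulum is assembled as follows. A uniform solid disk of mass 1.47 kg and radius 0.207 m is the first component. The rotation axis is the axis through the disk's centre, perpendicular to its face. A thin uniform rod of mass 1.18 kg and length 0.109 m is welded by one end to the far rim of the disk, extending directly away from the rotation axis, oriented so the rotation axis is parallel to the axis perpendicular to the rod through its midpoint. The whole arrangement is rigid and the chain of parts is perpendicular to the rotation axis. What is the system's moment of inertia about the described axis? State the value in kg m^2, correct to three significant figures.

0.113

Solid disk: I_cm = (1/2)MR² = (1/2)(1.47)(0.207)² = 0.031494 kg m^2; axis through the centre, so I = 0.031494 kg m^2.
Thin rod: I_cm = (1/12)ML² = (1/12)(1.18)(0.109)² = 0.0011683 kg m^2; centre at d = 0.207 + 0.0545 = 0.2615 m, so the parallel axis theorem gives I = 0.0011683 + (1.18)(0.2615)² = 0.081859 kg m^2.
Total I = 0.031494 + 0.081859 = 0.11335 kg m^2.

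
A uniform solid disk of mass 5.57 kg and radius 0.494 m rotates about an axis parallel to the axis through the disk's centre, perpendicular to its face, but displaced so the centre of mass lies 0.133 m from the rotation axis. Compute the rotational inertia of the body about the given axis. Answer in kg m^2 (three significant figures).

0.778

I_cm = (1/2)MR² = (1/2)(5.57)(0.494)² = 0.67964 kg m^2; centre at d = 0.133 m, so I = I_cm + Md² gives I = 0.67964 + (5.57)(0.133)² = 0.77817 kg m^2.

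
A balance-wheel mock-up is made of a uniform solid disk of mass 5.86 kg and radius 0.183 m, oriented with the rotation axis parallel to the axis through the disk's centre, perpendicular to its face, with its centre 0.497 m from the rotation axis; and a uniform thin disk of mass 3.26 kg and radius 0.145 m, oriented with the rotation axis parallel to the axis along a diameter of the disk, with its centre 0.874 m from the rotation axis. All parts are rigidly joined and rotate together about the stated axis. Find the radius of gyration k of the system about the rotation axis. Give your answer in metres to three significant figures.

Solid disk: I_cm = (1/2)MR² = (1/2)(5.86)(0.183)² = 0.098123 kg m²; centre at d = 0.497 m, so the parallel axis theorem gives I = 0.098123 + (5.86)(0.497)² = 1.5456 kg m².
Thin disk: I_cm = (1/4)MR² = (1/4)(3.26)(0.145)² = 0.017135 kg m²; centre at d = 0.874 m, so the parallel axis theorem gives I = 0.017135 + (3.26)(0.874)² = 2.5074 kg m².
Total I = 4.053 kg m²; total mass M = 9.12 kg.
k = √(I/M) = √(4.053/9.12) = 0.66664 m.

0.667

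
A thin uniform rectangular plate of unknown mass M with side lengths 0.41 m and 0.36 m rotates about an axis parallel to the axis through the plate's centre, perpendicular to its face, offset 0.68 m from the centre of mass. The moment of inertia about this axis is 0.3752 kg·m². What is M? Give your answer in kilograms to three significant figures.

0.770

I = I_cm + Md² = (1/12)M(a²+b²) + Md² = M·[0.0833333·[(0.41)² + (0.36)²] + (0.68)²] = M·0.48721.
So M = 0.3752 / 0.48721 = 0.7701 kg.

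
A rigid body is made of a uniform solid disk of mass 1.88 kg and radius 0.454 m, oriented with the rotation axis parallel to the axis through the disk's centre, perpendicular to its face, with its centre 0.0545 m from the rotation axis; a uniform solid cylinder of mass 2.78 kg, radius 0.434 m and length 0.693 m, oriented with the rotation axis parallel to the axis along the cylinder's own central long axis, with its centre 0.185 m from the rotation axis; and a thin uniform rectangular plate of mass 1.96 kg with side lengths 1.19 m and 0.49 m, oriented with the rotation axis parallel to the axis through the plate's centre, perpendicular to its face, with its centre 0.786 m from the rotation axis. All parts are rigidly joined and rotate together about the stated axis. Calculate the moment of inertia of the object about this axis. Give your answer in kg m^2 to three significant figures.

Solid disk: I_cm = (1/2)MR² = (1/2)(1.88)(0.454)² = 0.19375 kg m^2; centre at d = 0.0545 m, so I = I_cm + Md² gives I = 0.19375 + (1.88)(0.0545)² = 0.19933 kg m^2.
Solid cylinder: I_cm = (1/2)MR² = (1/2)(2.78)(0.434)² = 0.26181 kg m^2; centre at d = 0.185 m, so I = I_cm + Md² gives I = 0.26181 + (2.78)(0.185)² = 0.35696 kg m^2.
Rectangular plate: I_cm = (1/12)M(a²+b²) = (1/12)(1.96)[(1.19)² + (0.49)²] = 0.27051 kg m^2; centre at d = 0.786 m, so I = I_cm + Md² gives I = 0.27051 + (1.96)(0.786)² = 1.4814 kg m^2.
Total I = 0.19933 + 0.35696 + 1.4814 = 2.0377 kg m^2.

2.04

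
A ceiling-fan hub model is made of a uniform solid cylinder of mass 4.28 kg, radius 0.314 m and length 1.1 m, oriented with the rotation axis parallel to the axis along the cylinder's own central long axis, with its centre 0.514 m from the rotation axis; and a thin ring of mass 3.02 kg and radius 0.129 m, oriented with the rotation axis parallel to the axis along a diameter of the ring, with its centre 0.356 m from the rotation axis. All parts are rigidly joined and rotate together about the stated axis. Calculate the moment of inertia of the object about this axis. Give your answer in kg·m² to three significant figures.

Solid cylinder: I_cm = (1/2)MR² = (1/2)(4.28)(0.314)² = 0.211 kg·m²; centre at d = 0.514 m, so the parallel axis theorem gives I = 0.211 + (4.28)(0.514)² = 1.3418 kg·m².
Thin ring: I_cm = (1/2)MR² = (1/2)(3.02)(0.129)² = 0.025128 kg·m²; centre at d = 0.356 m, so the parallel axis theorem gives I = 0.025128 + (3.02)(0.356)² = 0.40787 kg·m².
Total I = 1.3418 + 0.40787 = 1.7496 kg·m².

1.75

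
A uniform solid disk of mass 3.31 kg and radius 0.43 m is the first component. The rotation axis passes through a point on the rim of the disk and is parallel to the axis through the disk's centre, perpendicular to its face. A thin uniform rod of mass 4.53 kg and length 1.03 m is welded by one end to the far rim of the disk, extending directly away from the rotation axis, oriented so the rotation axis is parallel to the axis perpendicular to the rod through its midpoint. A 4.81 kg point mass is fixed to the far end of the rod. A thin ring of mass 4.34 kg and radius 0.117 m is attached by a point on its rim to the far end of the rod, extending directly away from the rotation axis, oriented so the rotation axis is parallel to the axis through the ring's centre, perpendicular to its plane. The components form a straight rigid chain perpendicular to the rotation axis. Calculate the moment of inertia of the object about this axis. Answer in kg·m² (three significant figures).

44.6

Solid disk: I_cm = (1/2)MR² = (1/2)(3.31)(0.43)² = 0.30601 kg·m²; centre at d = 0.43 m, so I = I_cm + Md² gives I = 0.30601 + (3.31)(0.43)² = 0.91803 kg·m².
Thin rod: I_cm = (1/12)ML² = (1/12)(4.53)(1.03)² = 0.40049 kg·m²; centre at d = 0.43 + 0.43 + 0.515 = 1.375 m, so I = I_cm + Md² gives I = 0.40049 + (4.53)(1.375)² = 8.965 kg·m².
Point mass: I_cm = 0; centre at d = 0.43 + 0.43 + 0.515 + 0.515 = 1.89 m, so I = I_cm + Md² gives I = 0 + (4.81)(1.89)² = 17.182 kg·m².
Thin ring: I_cm = MR² = (4.34)(0.117)² = 0.05941 kg·m²; centre at d = 0.43 + 0.43 + 0.515 + 0.515 + 0.117 = 2.007 m, so I = I_cm + Md² gives I = 0.05941 + (4.34)(2.007)² = 17.541 kg·m².
Total I = 0.91803 + 8.965 + 17.182 + 17.541 = 44.606 kg·m².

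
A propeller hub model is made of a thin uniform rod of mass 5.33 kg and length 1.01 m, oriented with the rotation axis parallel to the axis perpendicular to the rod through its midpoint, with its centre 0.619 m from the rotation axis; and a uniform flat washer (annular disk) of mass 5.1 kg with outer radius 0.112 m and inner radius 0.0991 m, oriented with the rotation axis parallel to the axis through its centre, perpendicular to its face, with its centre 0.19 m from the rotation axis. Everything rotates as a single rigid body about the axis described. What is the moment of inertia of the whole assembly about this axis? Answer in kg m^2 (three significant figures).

2.74

Thin rod: I_cm = (1/12)ML² = (1/12)(5.33)(1.01)² = 0.45309 kg m^2; centre at d = 0.619 m, so the parallel axis theorem gives I = 0.45309 + (5.33)(0.619)² = 2.4953 kg m^2.
Annular disk: I_cm = (1/2)M(R²+r²) = (1/2)(5.1)[(0.112)² + (0.0991)²] = 0.05703 kg m^2; centre at d = 0.19 m, so the parallel axis theorem gives I = 0.05703 + (5.1)(0.19)² = 0.24114 kg m^2.
Total I = 2.4953 + 0.24114 = 2.7365 kg m^2.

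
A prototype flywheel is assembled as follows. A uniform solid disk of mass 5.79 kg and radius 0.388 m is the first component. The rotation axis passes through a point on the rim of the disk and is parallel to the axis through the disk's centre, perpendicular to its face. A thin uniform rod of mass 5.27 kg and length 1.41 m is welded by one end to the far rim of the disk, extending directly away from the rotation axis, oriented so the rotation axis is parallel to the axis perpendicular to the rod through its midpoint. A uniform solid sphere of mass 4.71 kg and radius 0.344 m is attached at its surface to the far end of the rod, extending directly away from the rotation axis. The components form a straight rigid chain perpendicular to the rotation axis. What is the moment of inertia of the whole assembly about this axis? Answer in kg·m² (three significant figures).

Solid disk: I_cm = (1/2)MR² = (1/2)(5.79)(0.388)² = 0.43582 kg·m²; centre at d = 0.388 m, so I = I_cm + Md² gives I = 0.43582 + (5.79)(0.388)² = 1.3075 kg·m².
Thin rod: I_cm = (1/12)ML² = (1/12)(5.27)(1.41)² = 0.87311 kg·m²; centre at d = 0.388 + 0.388 + 0.705 = 1.481 m, so I = I_cm + Md² gives I = 0.87311 + (5.27)(1.481)² = 12.432 kg·m².
Solid sphere: I_cm = (2/5)MR² = (2/5)(4.71)(0.344)² = 0.22295 kg·m²; centre at d = 0.388 + 0.388 + 0.705 + 0.705 + 0.344 = 2.53 m, so I = I_cm + Md² gives I = 0.22295 + (4.71)(2.53)² = 30.371 kg·m².
Total I = 1.3075 + 12.432 + 30.371 = 44.111 kg·m².

44.1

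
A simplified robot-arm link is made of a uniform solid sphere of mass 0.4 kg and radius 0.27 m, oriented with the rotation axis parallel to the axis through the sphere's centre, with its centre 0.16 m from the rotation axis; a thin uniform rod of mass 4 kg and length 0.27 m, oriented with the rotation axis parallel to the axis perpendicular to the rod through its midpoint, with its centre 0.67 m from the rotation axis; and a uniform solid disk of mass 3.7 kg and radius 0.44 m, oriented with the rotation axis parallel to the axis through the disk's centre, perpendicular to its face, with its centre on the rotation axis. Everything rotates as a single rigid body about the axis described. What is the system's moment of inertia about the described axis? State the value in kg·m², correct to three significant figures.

2.20

Solid sphere: I_cm = (2/5)MR² = (2/5)(0.4)(0.27)² = 0.011664 kg·m²; centre at d = 0.16 m, so I = I_cm + Md² gives I = 0.011664 + (0.4)(0.16)² = 0.021904 kg·m².
Thin rod: I_cm = (1/12)ML² = (1/12)(4)(0.27)² = 0.0243 kg·m²; centre at d = 0.67 m, so I = I_cm + Md² gives I = 0.0243 + (4)(0.67)² = 1.8199 kg·m².
Solid disk: I_cm = (1/2)MR² = (1/2)(3.7)(0.44)² = 0.35816 kg·m²; axis through the centre, so I = 0.35816 kg·m².
Total I = 0.021904 + 1.8199 + 0.35816 = 2.2 kg·m².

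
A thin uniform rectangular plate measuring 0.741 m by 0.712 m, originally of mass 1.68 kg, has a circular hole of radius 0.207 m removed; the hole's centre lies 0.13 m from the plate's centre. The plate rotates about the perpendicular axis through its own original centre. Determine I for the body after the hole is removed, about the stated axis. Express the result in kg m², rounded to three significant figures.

0.131

Unpierced body about its centre: I₀ = (1/12)M(a²+b²) = (1/12)(1.68)[(0.741)² + (0.712)²] = 0.14784 kg m².
The removed disk has mass m = M·πr²/(ab) = (1.68)·π(0.207)²/(0.741·0.712) = 0.42865 kg (same uniform areal density).
Its moment of inertia about the rotation axis (parallel-axis theorem): I_hole = (1/2)mr² + md² = (1/2)(0.42865)(0.207)² + (0.42865)(0.13)² = 0.016428 kg m².
Treating the hole as negative mass, I = I₀ − I_hole = 0.14784 − 0.016428 = 0.13142 kg m².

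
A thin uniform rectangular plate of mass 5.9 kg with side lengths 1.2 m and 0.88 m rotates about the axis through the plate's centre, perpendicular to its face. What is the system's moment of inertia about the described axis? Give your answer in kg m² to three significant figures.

1.09

I_cm = (1/12)M(a²+b²) = (1/12)(5.9)[(1.2)² + (0.88)²] = 1.0887 kg m²; axis through the centre, so I = 1.0887 kg m².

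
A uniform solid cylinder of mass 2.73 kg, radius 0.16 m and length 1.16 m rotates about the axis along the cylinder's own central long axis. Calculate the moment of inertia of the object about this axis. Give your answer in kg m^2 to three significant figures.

I_cm = (1/2)MR² = (1/2)(2.73)(0.16)² = 0.034944 kg m^2; axis through the centre, so I = 0.034944 kg m^2.

0.0349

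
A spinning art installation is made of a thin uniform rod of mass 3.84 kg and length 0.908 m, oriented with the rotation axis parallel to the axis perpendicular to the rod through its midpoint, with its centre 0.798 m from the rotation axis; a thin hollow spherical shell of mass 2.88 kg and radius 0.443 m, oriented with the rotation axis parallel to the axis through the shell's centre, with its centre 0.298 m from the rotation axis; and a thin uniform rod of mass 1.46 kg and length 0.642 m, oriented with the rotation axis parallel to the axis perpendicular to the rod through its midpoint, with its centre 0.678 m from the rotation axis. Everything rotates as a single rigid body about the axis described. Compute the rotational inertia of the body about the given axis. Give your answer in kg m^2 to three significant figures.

4.06

Thin rod: I_cm = (1/12)ML² = (1/12)(3.84)(0.908)² = 0.26383 kg m^2; centre at d = 0.798 m, so I = I_cm + Md² gives I = 0.26383 + (3.84)(0.798)² = 2.7092 kg m^2.
Spherical shell: I_cm = (2/3)MR² = (2/3)(2.88)(0.443)² = 0.3768 kg m^2; centre at d = 0.298 m, so I = I_cm + Md² gives I = 0.3768 + (2.88)(0.298)² = 0.63255 kg m^2.
Thin rod: I_cm = (1/12)ML² = (1/12)(1.46)(0.642)² = 0.050147 kg m^2; centre at d = 0.678 m, so I = I_cm + Md² gives I = 0.050147 + (1.46)(0.678)² = 0.72129 kg m^2.
Total I = 2.7092 + 0.63255 + 0.72129 = 4.063 kg m^2.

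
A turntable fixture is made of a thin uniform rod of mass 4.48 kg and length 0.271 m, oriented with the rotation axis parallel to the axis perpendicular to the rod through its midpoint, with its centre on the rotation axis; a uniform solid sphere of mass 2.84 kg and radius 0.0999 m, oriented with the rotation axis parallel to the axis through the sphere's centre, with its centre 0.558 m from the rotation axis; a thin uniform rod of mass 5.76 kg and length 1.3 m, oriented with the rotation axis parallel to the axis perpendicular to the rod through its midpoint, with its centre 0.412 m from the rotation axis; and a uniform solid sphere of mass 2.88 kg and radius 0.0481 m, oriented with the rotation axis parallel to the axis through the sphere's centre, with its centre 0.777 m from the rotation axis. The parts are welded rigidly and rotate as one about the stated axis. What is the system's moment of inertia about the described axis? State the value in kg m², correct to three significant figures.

Thin rod: I_cm = (1/12)ML² = (1/12)(4.48)(0.271)² = 0.027418 kg m²; axis through the centre, so I = 0.027418 kg m².
Solid sphere: I_cm = (2/5)MR² = (2/5)(2.84)(0.0999)² = 0.011337 kg m²; centre at d = 0.558 m, so the parallel axis theorem gives I = 0.011337 + (2.84)(0.558)² = 0.89561 kg m².
Thin rod: I_cm = (1/12)ML² = (1/12)(5.76)(1.3)² = 0.8112 kg m²; centre at d = 0.412 m, so the parallel axis theorem gives I = 0.8112 + (5.76)(0.412)² = 1.7889 kg m².
Solid sphere: I_cm = (2/5)MR² = (2/5)(2.88)(0.0481)² = 0.0026653 kg m²; centre at d = 0.777 m, so the parallel axis theorem gives I = 0.0026653 + (2.88)(0.777)² = 1.7414 kg m².
Total I = 0.027418 + 0.89561 + 1.7889 + 1.7414 = 4.4534 kg m².

4.45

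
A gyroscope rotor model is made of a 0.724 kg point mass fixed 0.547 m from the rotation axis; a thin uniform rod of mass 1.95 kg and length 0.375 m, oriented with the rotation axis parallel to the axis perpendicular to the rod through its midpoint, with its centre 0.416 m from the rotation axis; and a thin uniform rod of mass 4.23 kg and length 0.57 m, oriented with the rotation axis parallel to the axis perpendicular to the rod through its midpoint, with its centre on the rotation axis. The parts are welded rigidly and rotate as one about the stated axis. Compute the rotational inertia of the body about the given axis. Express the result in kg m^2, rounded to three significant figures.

0.691

Point mass: I_cm = 0; centre at d = 0.547 m, so I = I_cm + Md² gives I = 0 + (0.724)(0.547)² = 0.21663 kg m^2.
Thin rod: I_cm = (1/12)ML² = (1/12)(1.95)(0.375)² = 0.022852 kg m^2; centre at d = 0.416 m, so I = I_cm + Md² gives I = 0.022852 + (1.95)(0.416)² = 0.36031 kg m^2.
Thin rod: I_cm = (1/12)ML² = (1/12)(4.23)(0.57)² = 0.11453 kg m^2; axis through the centre, so I = 0.11453 kg m^2.
Total I = 0.21663 + 0.36031 + 0.11453 = 0.69147 kg m^2.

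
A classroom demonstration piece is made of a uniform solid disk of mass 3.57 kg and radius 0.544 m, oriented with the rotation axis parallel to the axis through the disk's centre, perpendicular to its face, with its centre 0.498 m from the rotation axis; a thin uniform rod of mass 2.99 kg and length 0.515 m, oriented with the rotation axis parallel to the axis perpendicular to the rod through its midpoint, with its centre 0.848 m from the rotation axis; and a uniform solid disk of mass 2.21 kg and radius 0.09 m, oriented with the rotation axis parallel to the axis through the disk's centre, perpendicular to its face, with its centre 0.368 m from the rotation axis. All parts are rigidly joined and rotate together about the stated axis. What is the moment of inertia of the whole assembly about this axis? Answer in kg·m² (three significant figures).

3.94

Solid disk: I_cm = (1/2)MR² = (1/2)(3.57)(0.544)² = 0.52825 kg·m²; centre at d = 0.498 m, so I = I_cm + Md² gives I = 0.52825 + (3.57)(0.498)² = 1.4136 kg·m².
Thin rod: I_cm = (1/12)ML² = (1/12)(2.99)(0.515)² = 0.066085 kg·m²; centre at d = 0.848 m, so I = I_cm + Md² gives I = 0.066085 + (2.99)(0.848)² = 2.2162 kg·m².
Solid disk: I_cm = (1/2)MR² = (1/2)(2.21)(0.09)² = 0.0089505 kg·m²; centre at d = 0.368 m, so I = I_cm + Md² gives I = 0.0089505 + (2.21)(0.368)² = 0.30824 kg·m².
Total I = 1.4136 + 2.2162 + 0.30824 = 3.9381 kg·m².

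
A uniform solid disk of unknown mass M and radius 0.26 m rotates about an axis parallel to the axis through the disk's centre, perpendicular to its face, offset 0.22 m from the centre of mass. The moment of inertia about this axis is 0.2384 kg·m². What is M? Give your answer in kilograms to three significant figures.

2.90

I = I_cm + Md² = (1/2)MR² + Md² = M·[0.5·(0.26)² + (0.22)²] = M·0.0822.
So M = 0.2384 / 0.0822 = 2.9002 kg.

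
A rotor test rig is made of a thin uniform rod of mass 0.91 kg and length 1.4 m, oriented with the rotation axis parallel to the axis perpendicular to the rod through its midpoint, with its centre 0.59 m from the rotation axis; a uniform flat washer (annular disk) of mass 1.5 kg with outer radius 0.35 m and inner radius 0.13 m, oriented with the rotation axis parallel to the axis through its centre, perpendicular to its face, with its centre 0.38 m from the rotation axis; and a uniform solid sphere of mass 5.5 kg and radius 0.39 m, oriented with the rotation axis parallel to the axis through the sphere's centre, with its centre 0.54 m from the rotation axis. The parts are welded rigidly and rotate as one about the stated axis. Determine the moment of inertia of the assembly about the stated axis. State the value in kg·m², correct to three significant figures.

Thin rod: I_cm = (1/12)ML² = (1/12)(0.91)(1.4)² = 0.14863 kg·m²; centre at d = 0.59 m, so the parallel axis theorem gives I = 0.14863 + (0.91)(0.59)² = 0.4654 kg·m².
Annular disk: I_cm = (1/2)M(R²+r²) = (1/2)(1.5)[(0.35)² + (0.13)²] = 0.10455 kg·m²; centre at d = 0.38 m, so the parallel axis theorem gives I = 0.10455 + (1.5)(0.38)² = 0.32115 kg·m².
Solid sphere: I_cm = (2/5)MR² = (2/5)(5.5)(0.39)² = 0.33462 kg·m²; centre at d = 0.54 m, so the parallel axis theorem gives I = 0.33462 + (5.5)(0.54)² = 1.9384 kg·m².
Total I = 0.4654 + 0.32115 + 1.9384 = 2.725 kg·m².

2.72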